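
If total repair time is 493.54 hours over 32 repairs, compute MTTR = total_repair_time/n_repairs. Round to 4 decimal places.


total_repair_time = 493.54
n_repairs = 32
MTTR = 493.54 / 32
MTTR = 15.4231

15.4231


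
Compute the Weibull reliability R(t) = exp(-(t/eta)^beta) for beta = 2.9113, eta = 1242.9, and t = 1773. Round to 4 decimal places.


beta = 2.9113, eta = 1242.9, t = 1773
t/eta = 1773 / 1242.9 = 1.4265
(t/eta)^beta = 1.4265^2.9113 = 2.8128
R(t) = exp(-2.8128)
R(t) = 0.06

0.06


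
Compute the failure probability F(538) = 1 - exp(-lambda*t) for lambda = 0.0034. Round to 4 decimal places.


lambda = 0.0034, t = 538
lambda * t = 1.8292
exp(-1.8292) = 0.1605
F(t) = 1 - 0.1605
F(t) = 0.8395

0.8395


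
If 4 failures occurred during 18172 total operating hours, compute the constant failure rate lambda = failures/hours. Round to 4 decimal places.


failures = 4
total_hours = 18172
lambda = 4 / 18172
lambda = 0.0002

0.0002


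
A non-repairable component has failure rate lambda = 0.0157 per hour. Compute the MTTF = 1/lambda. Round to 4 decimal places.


lambda = 0.0157
MTTF = 1 / 0.0157
MTTF = 63.6943

63.6943


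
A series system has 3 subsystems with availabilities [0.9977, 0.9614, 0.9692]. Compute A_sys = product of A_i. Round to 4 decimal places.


Subsystems: [0.9977, 0.9614, 0.9692]
After subsystem 1 (A=0.9977): product = 0.9977
After subsystem 2 (A=0.9614): product = 0.9592
After subsystem 3 (A=0.9692): product = 0.9296
A_sys = 0.9296

0.9296


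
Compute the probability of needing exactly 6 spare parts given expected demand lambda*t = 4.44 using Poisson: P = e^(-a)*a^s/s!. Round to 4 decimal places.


a = 4.44, s = 6
e^(-a) = e^(-4.44) = 0.0118
a^s = 4.44^6 = 7661.218
s! = 720
P = 0.0118 * 7661.218 / 720
P = 0.1255

0.1255


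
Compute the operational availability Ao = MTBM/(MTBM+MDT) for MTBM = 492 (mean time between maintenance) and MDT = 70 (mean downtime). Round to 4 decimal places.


MTBM = 492
MDT = 70
MTBM + MDT = 562
Ao = 492 / 562
Ao = 0.8754

0.8754


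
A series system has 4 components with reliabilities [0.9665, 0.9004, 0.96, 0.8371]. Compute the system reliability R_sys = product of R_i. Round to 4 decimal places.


Components: [0.9665, 0.9004, 0.96, 0.8371]
After component 1 (R=0.9665): product = 0.9665
After component 2 (R=0.9004): product = 0.8702
After component 3 (R=0.96): product = 0.8354
After component 4 (R=0.8371): product = 0.6993
R_sys = 0.6993

0.6993


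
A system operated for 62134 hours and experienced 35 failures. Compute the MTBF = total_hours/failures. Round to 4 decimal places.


total_hours = 62134
failures = 35
MTBF = 62134 / 35
MTBF = 1775.2571

1775.2571


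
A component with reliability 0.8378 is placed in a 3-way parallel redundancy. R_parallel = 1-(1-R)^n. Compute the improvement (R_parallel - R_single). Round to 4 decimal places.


R_single = 0.8378, n = 3
1 - R_single = 0.1622
(1 - R_single)^n = 0.1622^3 = 0.0043
R_parallel = 1 - 0.0043 = 0.9957
Improvement = 0.9957 - 0.8378
Improvement = 0.1579

0.1579


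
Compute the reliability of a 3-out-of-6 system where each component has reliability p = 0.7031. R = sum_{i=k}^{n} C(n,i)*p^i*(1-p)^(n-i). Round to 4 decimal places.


k = 3, n = 6, p = 0.7031
i=3: C(6,3)=20 * 0.7031^3 * 0.2969^3 = 0.1819
i=4: C(6,4)=15 * 0.7031^4 * 0.2969^2 = 0.3231
i=5: C(6,5)=6 * 0.7031^5 * 0.2969^1 = 0.3061
i=6: C(6,6)=1 * 0.7031^6 * 0.2969^0 = 0.1208
R = sum of terms = 0.932

0.932


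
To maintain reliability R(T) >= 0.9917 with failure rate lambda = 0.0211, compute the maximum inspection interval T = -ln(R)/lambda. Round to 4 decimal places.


R_target = 0.9917
lambda = 0.0211
-ln(0.9917) = 0.0083
T = 0.0083 / 0.0211
T = 0.395

0.395


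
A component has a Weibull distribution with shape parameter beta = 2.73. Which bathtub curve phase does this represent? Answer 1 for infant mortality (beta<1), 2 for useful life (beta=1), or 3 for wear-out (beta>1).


beta = 2.73
Compare beta to 1:
beta < 1 => infant mortality (phase 1)
beta = 1 => useful life (phase 2)
beta > 1 => wear-out (phase 3)
Since beta = 2.73, this is wear-out (increasing failure rate)
Phase = 3

3


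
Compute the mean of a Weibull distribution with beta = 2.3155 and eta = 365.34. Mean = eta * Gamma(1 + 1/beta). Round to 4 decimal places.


beta = 2.3155, eta = 365.34
1/beta = 0.4319
1 + 1/beta = 1.4319
Gamma(1.4319) = 0.886
Mean = 365.34 * 0.886
Mean = 323.6862

323.6862


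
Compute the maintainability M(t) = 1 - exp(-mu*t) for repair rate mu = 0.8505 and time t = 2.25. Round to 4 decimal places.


mu = 0.8505, t = 2.25
mu * t = 0.8505 * 2.25 = 1.9136
exp(-1.9136) = 0.1475
M(t) = 1 - 0.1475
M(t) = 0.8525

0.8525


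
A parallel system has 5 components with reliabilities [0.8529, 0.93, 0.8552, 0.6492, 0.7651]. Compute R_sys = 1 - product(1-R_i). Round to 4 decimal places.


Components: [0.8529, 0.93, 0.8552, 0.6492, 0.7651]
(1 - 0.8529) = 0.1471, running product = 0.1471
(1 - 0.93) = 0.07, running product = 0.0103
(1 - 0.8552) = 0.1448, running product = 0.0015
(1 - 0.6492) = 0.3508, running product = 0.0005
(1 - 0.7651) = 0.2349, running product = 0.0001
Product of (1-R_i) = 0.0001
R_sys = 1 - 0.0001 = 0.9999

0.9999


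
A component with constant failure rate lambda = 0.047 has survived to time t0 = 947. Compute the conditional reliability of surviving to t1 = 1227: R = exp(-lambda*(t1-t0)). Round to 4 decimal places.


lambda = 0.047
t0 = 947, t1 = 1227
t1 - t0 = 280
lambda * (t1-t0) = 0.047 * 280 = 13.16
R = exp(-13.16)
R = 0.0

0.0


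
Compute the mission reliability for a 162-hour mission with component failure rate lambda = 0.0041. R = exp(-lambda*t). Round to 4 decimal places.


lambda = 0.0041
mission_time = 162
lambda * t = 0.0041 * 162 = 0.6642
R = exp(-0.6642)
R = 0.5147

0.5147


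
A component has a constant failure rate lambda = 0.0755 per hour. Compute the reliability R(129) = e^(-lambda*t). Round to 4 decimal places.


lambda = 0.0755
t = 129
lambda * t = 9.7395
R(t) = e^(-9.7395)
R(t) = 0.0001

0.0001


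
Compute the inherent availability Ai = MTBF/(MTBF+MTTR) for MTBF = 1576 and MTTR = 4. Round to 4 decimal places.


MTBF = 1576
MTTR = 4
MTBF + MTTR = 1580
Ai = 1576 / 1580
Ai = 0.9975

0.9975


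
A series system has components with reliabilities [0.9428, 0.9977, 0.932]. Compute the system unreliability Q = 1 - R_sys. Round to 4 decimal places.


Components: [0.9428, 0.9977, 0.932]
After component 1: product = 0.9428
After component 2: product = 0.9406
After component 3: product = 0.8767
R_sys = 0.8767
Q = 1 - 0.8767 = 0.1233

0.1233


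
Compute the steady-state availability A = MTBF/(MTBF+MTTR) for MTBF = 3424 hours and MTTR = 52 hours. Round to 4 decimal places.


MTBF = 3424
MTTR = 52
MTBF + MTTR = 3476
A = 3424 / 3476
A = 0.985

0.985


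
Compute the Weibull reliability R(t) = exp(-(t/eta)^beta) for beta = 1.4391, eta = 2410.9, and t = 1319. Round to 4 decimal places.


beta = 1.4391, eta = 2410.9, t = 1319
t/eta = 1319 / 2410.9 = 0.5471
(t/eta)^beta = 0.5471^1.4391 = 0.4198
R(t) = exp(-0.4198)
R(t) = 0.6572

0.6572


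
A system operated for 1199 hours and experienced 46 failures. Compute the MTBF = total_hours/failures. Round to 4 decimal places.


total_hours = 1199
failures = 46
MTBF = 1199 / 46
MTBF = 26.0652

26.0652


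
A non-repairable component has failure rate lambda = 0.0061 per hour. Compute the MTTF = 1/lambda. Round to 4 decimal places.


lambda = 0.0061
MTTF = 1 / 0.0061
MTTF = 163.9344

163.9344


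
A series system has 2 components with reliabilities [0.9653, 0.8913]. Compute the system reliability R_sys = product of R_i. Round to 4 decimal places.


Components: [0.9653, 0.8913]
After component 1 (R=0.9653): product = 0.9653
After component 2 (R=0.8913): product = 0.8604
R_sys = 0.8604

0.8604


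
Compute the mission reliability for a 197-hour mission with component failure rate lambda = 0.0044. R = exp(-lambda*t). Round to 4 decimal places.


lambda = 0.0044
mission_time = 197
lambda * t = 0.0044 * 197 = 0.8668
R = exp(-0.8668)
R = 0.4203

0.4203


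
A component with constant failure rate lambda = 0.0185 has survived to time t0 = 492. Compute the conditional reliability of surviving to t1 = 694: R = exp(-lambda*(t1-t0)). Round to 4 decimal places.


lambda = 0.0185
t0 = 492, t1 = 694
t1 - t0 = 202
lambda * (t1-t0) = 0.0185 * 202 = 3.737
R = exp(-3.737)
R = 0.0238

0.0238


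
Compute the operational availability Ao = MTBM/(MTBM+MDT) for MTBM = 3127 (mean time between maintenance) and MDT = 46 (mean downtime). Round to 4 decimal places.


MTBM = 3127
MDT = 46
MTBM + MDT = 3173
Ao = 3127 / 3173
Ao = 0.9855

0.9855


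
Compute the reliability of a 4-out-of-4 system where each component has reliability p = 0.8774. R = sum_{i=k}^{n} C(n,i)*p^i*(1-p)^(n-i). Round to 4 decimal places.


k = 4, n = 4, p = 0.8774
i=4: C(4,4)=1 * 0.8774^4 * 0.1226^0 = 0.5926
R = sum of terms = 0.5926

0.5926


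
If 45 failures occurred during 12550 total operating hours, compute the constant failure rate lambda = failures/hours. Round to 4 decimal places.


failures = 45
total_hours = 12550
lambda = 45 / 12550
lambda = 0.0036

0.0036


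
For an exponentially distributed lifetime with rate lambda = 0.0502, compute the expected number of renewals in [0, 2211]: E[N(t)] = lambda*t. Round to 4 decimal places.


lambda = 0.0502
t = 2211
E[N(t)] = lambda * t
E[N(t)] = 0.0502 * 2211
E[N(t)] = 110.9922

110.9922


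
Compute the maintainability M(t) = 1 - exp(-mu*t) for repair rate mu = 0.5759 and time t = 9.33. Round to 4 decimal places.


mu = 0.5759, t = 9.33
mu * t = 0.5759 * 9.33 = 5.3731
exp(-5.3731) = 0.0046
M(t) = 1 - 0.0046
M(t) = 0.9954

0.9954


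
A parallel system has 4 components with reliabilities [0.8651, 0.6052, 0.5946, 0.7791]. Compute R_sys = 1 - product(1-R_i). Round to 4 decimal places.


Components: [0.8651, 0.6052, 0.5946, 0.7791]
(1 - 0.8651) = 0.1349, running product = 0.1349
(1 - 0.6052) = 0.3948, running product = 0.0533
(1 - 0.5946) = 0.4054, running product = 0.0216
(1 - 0.7791) = 0.2209, running product = 0.0048
Product of (1-R_i) = 0.0048
R_sys = 1 - 0.0048 = 0.9952

0.9952


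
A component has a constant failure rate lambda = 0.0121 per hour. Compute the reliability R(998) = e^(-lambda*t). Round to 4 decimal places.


lambda = 0.0121
t = 998
lambda * t = 12.0758
R(t) = e^(-12.0758)
R(t) = 0.0

0.0


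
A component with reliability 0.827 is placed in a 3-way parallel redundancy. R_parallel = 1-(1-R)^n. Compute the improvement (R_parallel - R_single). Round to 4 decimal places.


R_single = 0.827, n = 3
1 - R_single = 0.173
(1 - R_single)^n = 0.173^3 = 0.0052
R_parallel = 1 - 0.0052 = 0.9948
Improvement = 0.9948 - 0.827
Improvement = 0.1678

0.1678


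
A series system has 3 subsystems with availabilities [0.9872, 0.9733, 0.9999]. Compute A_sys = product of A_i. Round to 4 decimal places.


Subsystems: [0.9872, 0.9733, 0.9999]
After subsystem 1 (A=0.9872): product = 0.9872
After subsystem 2 (A=0.9733): product = 0.9608
After subsystem 3 (A=0.9999): product = 0.9607
A_sys = 0.9607

0.9607


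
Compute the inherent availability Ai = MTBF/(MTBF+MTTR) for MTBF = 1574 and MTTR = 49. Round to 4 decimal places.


MTBF = 1574
MTTR = 49
MTBF + MTTR = 1623
Ai = 1574 / 1623
Ai = 0.9698

0.9698


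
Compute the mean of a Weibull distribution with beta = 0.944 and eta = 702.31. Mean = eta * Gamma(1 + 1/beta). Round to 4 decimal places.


beta = 0.944, eta = 702.31
1/beta = 1.0593
1 + 1/beta = 2.0593
Gamma(2.0593) = 1.0265
Mean = 702.31 * 1.0265
Mean = 720.9547

720.9547


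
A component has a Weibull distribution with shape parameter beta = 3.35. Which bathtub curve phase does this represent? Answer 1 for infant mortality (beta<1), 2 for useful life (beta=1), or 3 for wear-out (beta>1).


beta = 3.35
Compare beta to 1:
beta < 1 => infant mortality (phase 1)
beta = 1 => useful life (phase 2)
beta > 1 => wear-out (phase 3)
Since beta = 3.35, this is wear-out (increasing failure rate)
Phase = 3

3


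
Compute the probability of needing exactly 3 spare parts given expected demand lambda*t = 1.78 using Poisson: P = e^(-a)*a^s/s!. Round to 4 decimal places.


a = 1.78, s = 3
e^(-a) = e^(-1.78) = 0.1686
a^s = 1.78^3 = 5.6398
s! = 6
P = 0.1686 * 5.6398 / 6
P = 0.1585

0.1585


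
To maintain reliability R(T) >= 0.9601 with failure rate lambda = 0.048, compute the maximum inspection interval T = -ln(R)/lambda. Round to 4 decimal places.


R_target = 0.9601
lambda = 0.048
-ln(0.9601) = 0.0407
T = 0.0407 / 0.048
T = 0.8483

0.8483


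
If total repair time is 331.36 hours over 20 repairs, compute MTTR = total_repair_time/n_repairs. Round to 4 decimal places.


total_repair_time = 331.36
n_repairs = 20
MTTR = 331.36 / 20
MTTR = 16.568

16.568


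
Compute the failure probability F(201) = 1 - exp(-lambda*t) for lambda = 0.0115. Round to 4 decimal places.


lambda = 0.0115, t = 201
lambda * t = 2.3115
exp(-2.3115) = 0.0991
F(t) = 1 - 0.0991
F(t) = 0.9009

0.9009


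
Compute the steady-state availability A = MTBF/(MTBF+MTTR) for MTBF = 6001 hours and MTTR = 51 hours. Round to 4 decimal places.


MTBF = 6001
MTTR = 51
MTBF + MTTR = 6052
A = 6001 / 6052
A = 0.9916

0.9916


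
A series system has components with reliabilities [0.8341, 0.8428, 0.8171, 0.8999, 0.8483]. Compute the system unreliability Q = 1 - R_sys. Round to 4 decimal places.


Components: [0.8341, 0.8428, 0.8171, 0.8999, 0.8483]
After component 1: product = 0.8341
After component 2: product = 0.703
After component 3: product = 0.5744
After component 4: product = 0.5169
After component 5: product = 0.4385
R_sys = 0.4385
Q = 1 - 0.4385 = 0.5615

0.5615


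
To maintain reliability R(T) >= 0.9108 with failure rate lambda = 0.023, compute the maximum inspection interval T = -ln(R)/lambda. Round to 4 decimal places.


R_target = 0.9108
lambda = 0.023
-ln(0.9108) = 0.0934
T = 0.0934 / 0.023
T = 4.0623

4.0623


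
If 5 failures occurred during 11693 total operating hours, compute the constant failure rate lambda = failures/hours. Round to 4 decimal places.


failures = 5
total_hours = 11693
lambda = 5 / 11693
lambda = 0.0004

0.0004


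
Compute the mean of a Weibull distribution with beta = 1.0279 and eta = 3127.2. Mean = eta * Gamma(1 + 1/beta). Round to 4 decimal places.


beta = 1.0279, eta = 3127.2
1/beta = 0.9729
1 + 1/beta = 1.9729
Gamma(1.9729) = 0.9888
Mean = 3127.2 * 0.9888
Mean = 3092.2576

3092.2576


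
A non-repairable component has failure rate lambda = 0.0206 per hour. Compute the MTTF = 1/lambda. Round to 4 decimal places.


lambda = 0.0206
MTTF = 1 / 0.0206
MTTF = 48.5437

48.5437


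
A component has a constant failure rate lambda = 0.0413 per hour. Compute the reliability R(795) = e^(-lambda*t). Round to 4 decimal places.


lambda = 0.0413
t = 795
lambda * t = 32.8335
R(t) = e^(-32.8335)
R(t) = 0.0

0.0


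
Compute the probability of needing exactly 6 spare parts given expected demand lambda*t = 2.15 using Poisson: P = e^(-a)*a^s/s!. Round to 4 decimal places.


a = 2.15, s = 6
e^(-a) = e^(-2.15) = 0.1165
a^s = 2.15^6 = 98.7713
s! = 720
P = 0.1165 * 98.7713 / 720
P = 0.016

0.016


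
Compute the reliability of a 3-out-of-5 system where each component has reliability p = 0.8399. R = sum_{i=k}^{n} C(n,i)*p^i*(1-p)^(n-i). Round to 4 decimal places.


k = 3, n = 5, p = 0.8399
i=3: C(5,3)=10 * 0.8399^3 * 0.1601^2 = 0.1519
i=4: C(5,4)=5 * 0.8399^4 * 0.1601^1 = 0.3984
i=5: C(5,5)=1 * 0.8399^5 * 0.1601^0 = 0.418
R = sum of terms = 0.9682

0.9682


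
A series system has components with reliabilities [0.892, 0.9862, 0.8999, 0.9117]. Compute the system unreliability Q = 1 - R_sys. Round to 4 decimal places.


Components: [0.892, 0.9862, 0.8999, 0.9117]
After component 1: product = 0.892
After component 2: product = 0.8797
After component 3: product = 0.7916
After component 4: product = 0.7217
R_sys = 0.7217
Q = 1 - 0.7217 = 0.2783

0.2783


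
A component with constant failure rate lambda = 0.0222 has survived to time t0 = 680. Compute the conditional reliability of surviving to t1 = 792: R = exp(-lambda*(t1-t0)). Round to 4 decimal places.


lambda = 0.0222
t0 = 680, t1 = 792
t1 - t0 = 112
lambda * (t1-t0) = 0.0222 * 112 = 2.4864
R = exp(-2.4864)
R = 0.0832

0.0832


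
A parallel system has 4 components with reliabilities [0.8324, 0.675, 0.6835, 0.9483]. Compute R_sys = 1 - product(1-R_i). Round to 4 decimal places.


Components: [0.8324, 0.675, 0.6835, 0.9483]
(1 - 0.8324) = 0.1676, running product = 0.1676
(1 - 0.675) = 0.325, running product = 0.0545
(1 - 0.6835) = 0.3165, running product = 0.0172
(1 - 0.9483) = 0.0517, running product = 0.0009
Product of (1-R_i) = 0.0009
R_sys = 1 - 0.0009 = 0.9991

0.9991


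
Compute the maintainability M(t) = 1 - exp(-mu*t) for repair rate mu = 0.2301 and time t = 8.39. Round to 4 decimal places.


mu = 0.2301, t = 8.39
mu * t = 0.2301 * 8.39 = 1.9305
exp(-1.9305) = 0.1451
M(t) = 1 - 0.1451
M(t) = 0.8549

0.8549


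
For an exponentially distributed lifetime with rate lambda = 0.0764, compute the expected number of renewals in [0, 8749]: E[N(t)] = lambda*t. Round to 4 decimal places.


lambda = 0.0764
t = 8749
E[N(t)] = lambda * t
E[N(t)] = 0.0764 * 8749
E[N(t)] = 668.4236

668.4236


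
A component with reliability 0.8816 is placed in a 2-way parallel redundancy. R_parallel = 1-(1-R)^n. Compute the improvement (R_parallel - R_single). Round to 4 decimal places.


R_single = 0.8816, n = 2
1 - R_single = 0.1184
(1 - R_single)^n = 0.1184^2 = 0.014
R_parallel = 1 - 0.014 = 0.986
Improvement = 0.986 - 0.8816
Improvement = 0.1044

0.1044


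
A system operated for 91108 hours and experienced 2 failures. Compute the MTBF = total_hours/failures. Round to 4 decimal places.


total_hours = 91108
failures = 2
MTBF = 91108 / 2
MTBF = 45554.0

45554.0


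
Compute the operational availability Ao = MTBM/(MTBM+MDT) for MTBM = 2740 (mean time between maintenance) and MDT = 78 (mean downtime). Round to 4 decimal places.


MTBM = 2740
MDT = 78
MTBM + MDT = 2818
Ao = 2740 / 2818
Ao = 0.9723

0.9723


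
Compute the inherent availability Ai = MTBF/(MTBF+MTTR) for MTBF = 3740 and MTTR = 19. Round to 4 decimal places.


MTBF = 3740
MTTR = 19
MTBF + MTTR = 3759
Ai = 3740 / 3759
Ai = 0.9949

0.9949


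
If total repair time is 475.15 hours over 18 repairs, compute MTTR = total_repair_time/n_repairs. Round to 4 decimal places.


total_repair_time = 475.15
n_repairs = 18
MTTR = 475.15 / 18
MTTR = 26.3972

26.3972


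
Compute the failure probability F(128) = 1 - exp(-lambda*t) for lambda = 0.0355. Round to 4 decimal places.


lambda = 0.0355, t = 128
lambda * t = 4.544
exp(-4.544) = 0.0106
F(t) = 1 - 0.0106
F(t) = 0.9894

0.9894


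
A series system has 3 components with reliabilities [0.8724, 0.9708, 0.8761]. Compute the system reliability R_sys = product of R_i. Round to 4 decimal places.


Components: [0.8724, 0.9708, 0.8761]
After component 1 (R=0.8724): product = 0.8724
After component 2 (R=0.9708): product = 0.8469
After component 3 (R=0.8761): product = 0.742
R_sys = 0.742

0.742


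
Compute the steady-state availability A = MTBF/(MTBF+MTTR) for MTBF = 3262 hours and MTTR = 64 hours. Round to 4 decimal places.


MTBF = 3262
MTTR = 64
MTBF + MTTR = 3326
A = 3262 / 3326
A = 0.9808

0.9808


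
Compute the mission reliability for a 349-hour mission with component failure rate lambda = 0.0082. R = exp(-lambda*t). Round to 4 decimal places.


lambda = 0.0082
mission_time = 349
lambda * t = 0.0082 * 349 = 2.8618
R = exp(-2.8618)
R = 0.0572

0.0572


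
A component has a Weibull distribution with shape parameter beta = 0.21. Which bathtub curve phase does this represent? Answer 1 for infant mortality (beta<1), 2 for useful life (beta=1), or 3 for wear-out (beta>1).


beta = 0.21
Compare beta to 1:
beta < 1 => infant mortality (phase 1)
beta = 1 => useful life (phase 2)
beta > 1 => wear-out (phase 3)
Since beta = 0.21, this is infant mortality (decreasing failure rate)
Phase = 1

1


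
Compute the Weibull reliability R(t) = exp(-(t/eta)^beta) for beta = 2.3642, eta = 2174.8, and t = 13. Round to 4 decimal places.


beta = 2.3642, eta = 2174.8, t = 13
t/eta = 13 / 2174.8 = 0.006
(t/eta)^beta = 0.006^2.3642 = 0.0
R(t) = exp(-0.0)
R(t) = 1.0

1.0


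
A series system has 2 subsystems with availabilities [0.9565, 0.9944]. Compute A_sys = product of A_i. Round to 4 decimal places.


Subsystems: [0.9565, 0.9944]
After subsystem 1 (A=0.9565): product = 0.9565
After subsystem 2 (A=0.9944): product = 0.9511
A_sys = 0.9511

0.9511


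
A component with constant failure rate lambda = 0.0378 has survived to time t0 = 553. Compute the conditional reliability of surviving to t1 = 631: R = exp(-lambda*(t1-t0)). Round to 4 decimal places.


lambda = 0.0378
t0 = 553, t1 = 631
t1 - t0 = 78
lambda * (t1-t0) = 0.0378 * 78 = 2.9484
R = exp(-2.9484)
R = 0.0524

0.0524


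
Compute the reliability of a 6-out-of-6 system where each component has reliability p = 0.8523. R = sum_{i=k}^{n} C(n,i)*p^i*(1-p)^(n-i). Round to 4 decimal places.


k = 6, n = 6, p = 0.8523
i=6: C(6,6)=1 * 0.8523^6 * 0.1477^0 = 0.3833
R = sum of terms = 0.3833

0.3833


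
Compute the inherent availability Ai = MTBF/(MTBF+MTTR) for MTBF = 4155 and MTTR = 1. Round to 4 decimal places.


MTBF = 4155
MTTR = 1
MTBF + MTTR = 4156
Ai = 4155 / 4156
Ai = 0.9998

0.9998


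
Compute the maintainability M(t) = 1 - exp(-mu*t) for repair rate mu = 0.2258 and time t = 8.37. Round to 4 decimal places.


mu = 0.2258, t = 8.37
mu * t = 0.2258 * 8.37 = 1.8899
exp(-1.8899) = 0.1511
M(t) = 1 - 0.1511
M(t) = 0.8489

0.8489


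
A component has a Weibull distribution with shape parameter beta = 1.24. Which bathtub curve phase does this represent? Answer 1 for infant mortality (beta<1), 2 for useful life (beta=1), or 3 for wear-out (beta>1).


beta = 1.24
Compare beta to 1:
beta < 1 => infant mortality (phase 1)
beta = 1 => useful life (phase 2)
beta > 1 => wear-out (phase 3)
Since beta = 1.24, this is wear-out (increasing failure rate)
Phase = 3

3


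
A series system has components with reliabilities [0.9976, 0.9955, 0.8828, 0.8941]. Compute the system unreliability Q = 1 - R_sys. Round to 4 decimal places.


Components: [0.9976, 0.9955, 0.8828, 0.8941]
After component 1: product = 0.9976
After component 2: product = 0.9931
After component 3: product = 0.8767
After component 4: product = 0.7839
R_sys = 0.7839
Q = 1 - 0.7839 = 0.2161

0.2161


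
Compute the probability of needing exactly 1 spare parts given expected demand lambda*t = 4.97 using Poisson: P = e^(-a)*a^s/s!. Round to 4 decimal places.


a = 4.97, s = 1
e^(-a) = e^(-4.97) = 0.0069
a^s = 4.97^1 = 4.97
s! = 1
P = 0.0069 * 4.97 / 1
P = 0.0345

0.0345


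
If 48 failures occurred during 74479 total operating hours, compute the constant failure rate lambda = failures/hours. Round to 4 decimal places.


failures = 48
total_hours = 74479
lambda = 48 / 74479
lambda = 0.0006

0.0006


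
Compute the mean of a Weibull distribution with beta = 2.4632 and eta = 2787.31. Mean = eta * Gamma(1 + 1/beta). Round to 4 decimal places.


beta = 2.4632, eta = 2787.31
1/beta = 0.406
1 + 1/beta = 1.406
Gamma(1.406) = 0.887
Mean = 2787.31 * 0.887
Mean = 2472.2174

2472.2174


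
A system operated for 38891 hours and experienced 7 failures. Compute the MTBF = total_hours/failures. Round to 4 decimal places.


total_hours = 38891
failures = 7
MTBF = 38891 / 7
MTBF = 5555.8571

5555.8571


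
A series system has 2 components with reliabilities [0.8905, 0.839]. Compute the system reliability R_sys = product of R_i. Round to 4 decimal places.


Components: [0.8905, 0.839]
After component 1 (R=0.8905): product = 0.8905
After component 2 (R=0.839): product = 0.7471
R_sys = 0.7471

0.7471


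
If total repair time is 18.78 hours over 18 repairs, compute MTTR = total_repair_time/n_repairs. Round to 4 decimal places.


total_repair_time = 18.78
n_repairs = 18
MTTR = 18.78 / 18
MTTR = 1.0433

1.0433


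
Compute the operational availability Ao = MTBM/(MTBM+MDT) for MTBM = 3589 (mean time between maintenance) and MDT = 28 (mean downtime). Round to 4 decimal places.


MTBM = 3589
MDT = 28
MTBM + MDT = 3617
Ao = 3589 / 3617
Ao = 0.9923

0.9923


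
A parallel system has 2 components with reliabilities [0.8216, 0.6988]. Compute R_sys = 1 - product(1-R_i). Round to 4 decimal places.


Components: [0.8216, 0.6988]
(1 - 0.8216) = 0.1784, running product = 0.1784
(1 - 0.6988) = 0.3012, running product = 0.0537
Product of (1-R_i) = 0.0537
R_sys = 1 - 0.0537 = 0.9463

0.9463


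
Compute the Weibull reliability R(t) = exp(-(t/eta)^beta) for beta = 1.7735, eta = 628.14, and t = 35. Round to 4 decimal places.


beta = 1.7735, eta = 628.14, t = 35
t/eta = 35 / 628.14 = 0.0557
(t/eta)^beta = 0.0557^1.7735 = 0.006
R(t) = exp(-0.006)
R(t) = 0.994

0.994


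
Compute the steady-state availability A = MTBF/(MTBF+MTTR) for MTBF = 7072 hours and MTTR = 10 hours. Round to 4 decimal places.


MTBF = 7072
MTTR = 10
MTBF + MTTR = 7082
A = 7072 / 7082
A = 0.9986

0.9986


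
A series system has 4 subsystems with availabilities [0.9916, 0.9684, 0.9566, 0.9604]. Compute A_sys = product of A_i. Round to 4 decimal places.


Subsystems: [0.9916, 0.9684, 0.9566, 0.9604]
After subsystem 1 (A=0.9916): product = 0.9916
After subsystem 2 (A=0.9684): product = 0.9603
After subsystem 3 (A=0.9566): product = 0.9186
After subsystem 4 (A=0.9604): product = 0.8822
A_sys = 0.8822

0.8822


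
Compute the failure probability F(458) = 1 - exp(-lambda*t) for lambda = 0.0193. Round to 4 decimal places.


lambda = 0.0193, t = 458
lambda * t = 8.8394
exp(-8.8394) = 0.0001
F(t) = 1 - 0.0001
F(t) = 0.9999

0.9999


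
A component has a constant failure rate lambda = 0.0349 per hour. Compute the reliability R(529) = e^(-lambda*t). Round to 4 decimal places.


lambda = 0.0349
t = 529
lambda * t = 18.4621
R(t) = e^(-18.4621)
R(t) = 0.0

0.0


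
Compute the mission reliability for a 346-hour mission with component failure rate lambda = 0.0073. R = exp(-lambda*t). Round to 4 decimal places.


lambda = 0.0073
mission_time = 346
lambda * t = 0.0073 * 346 = 2.5258
R = exp(-2.5258)
R = 0.08

0.08


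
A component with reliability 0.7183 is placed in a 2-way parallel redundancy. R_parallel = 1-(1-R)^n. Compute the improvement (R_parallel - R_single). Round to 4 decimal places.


R_single = 0.7183, n = 2
1 - R_single = 0.2817
(1 - R_single)^n = 0.2817^2 = 0.0794
R_parallel = 1 - 0.0794 = 0.9206
Improvement = 0.9206 - 0.7183
Improvement = 0.2023

0.2023


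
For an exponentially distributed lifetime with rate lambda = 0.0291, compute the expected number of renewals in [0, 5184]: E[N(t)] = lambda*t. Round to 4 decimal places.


lambda = 0.0291
t = 5184
E[N(t)] = lambda * t
E[N(t)] = 0.0291 * 5184
E[N(t)] = 150.8544

150.8544


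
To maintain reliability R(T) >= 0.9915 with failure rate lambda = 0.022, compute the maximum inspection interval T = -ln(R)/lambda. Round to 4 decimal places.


R_target = 0.9915
lambda = 0.022
-ln(0.9915) = 0.0085
T = 0.0085 / 0.022
T = 0.388

0.388


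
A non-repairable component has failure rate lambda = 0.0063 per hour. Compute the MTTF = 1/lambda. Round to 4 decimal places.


lambda = 0.0063
MTTF = 1 / 0.0063
MTTF = 158.7302

158.7302


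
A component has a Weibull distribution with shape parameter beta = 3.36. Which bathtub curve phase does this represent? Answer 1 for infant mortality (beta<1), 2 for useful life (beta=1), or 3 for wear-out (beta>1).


beta = 3.36
Compare beta to 1:
beta < 1 => infant mortality (phase 1)
beta = 1 => useful life (phase 2)
beta > 1 => wear-out (phase 3)
Since beta = 3.36, this is wear-out (increasing failure rate)
Phase = 3

3


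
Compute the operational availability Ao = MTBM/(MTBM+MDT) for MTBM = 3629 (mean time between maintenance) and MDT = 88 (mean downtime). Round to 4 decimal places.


MTBM = 3629
MDT = 88
MTBM + MDT = 3717
Ao = 3629 / 3717
Ao = 0.9763

0.9763


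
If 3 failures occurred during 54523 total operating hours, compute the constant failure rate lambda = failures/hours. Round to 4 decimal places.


failures = 3
total_hours = 54523
lambda = 3 / 54523
lambda = 0.0001

0.0001


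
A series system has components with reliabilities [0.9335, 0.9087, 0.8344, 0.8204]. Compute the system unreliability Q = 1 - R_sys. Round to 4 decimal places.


Components: [0.9335, 0.9087, 0.8344, 0.8204]
After component 1: product = 0.9335
After component 2: product = 0.8483
After component 3: product = 0.7078
After component 4: product = 0.5807
R_sys = 0.5807
Q = 1 - 0.5807 = 0.4193

0.4193


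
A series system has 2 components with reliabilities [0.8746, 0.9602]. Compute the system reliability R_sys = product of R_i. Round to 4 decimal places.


Components: [0.8746, 0.9602]
After component 1 (R=0.8746): product = 0.8746
After component 2 (R=0.9602): product = 0.8398
R_sys = 0.8398

0.8398


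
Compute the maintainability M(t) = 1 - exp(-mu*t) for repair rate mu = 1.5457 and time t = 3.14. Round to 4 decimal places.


mu = 1.5457, t = 3.14
mu * t = 1.5457 * 3.14 = 4.8535
exp(-4.8535) = 0.0078
M(t) = 1 - 0.0078
M(t) = 0.9922

0.9922


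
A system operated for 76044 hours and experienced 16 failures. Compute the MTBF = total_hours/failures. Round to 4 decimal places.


total_hours = 76044
failures = 16
MTBF = 76044 / 16
MTBF = 4752.75

4752.75


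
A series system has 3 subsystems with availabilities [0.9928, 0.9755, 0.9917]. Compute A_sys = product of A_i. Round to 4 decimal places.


Subsystems: [0.9928, 0.9755, 0.9917]
After subsystem 1 (A=0.9928): product = 0.9928
After subsystem 2 (A=0.9755): product = 0.9685
After subsystem 3 (A=0.9917): product = 0.9604
A_sys = 0.9604

0.9604


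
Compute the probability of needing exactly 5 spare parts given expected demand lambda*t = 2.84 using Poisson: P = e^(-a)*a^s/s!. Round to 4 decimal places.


a = 2.84, s = 5
e^(-a) = e^(-2.84) = 0.0584
a^s = 2.84^5 = 184.7531
s! = 120
P = 0.0584 * 184.7531 / 120
P = 0.09

0.09


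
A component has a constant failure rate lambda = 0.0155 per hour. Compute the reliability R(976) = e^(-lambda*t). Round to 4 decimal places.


lambda = 0.0155
t = 976
lambda * t = 15.128
R(t) = e^(-15.128)
R(t) = 0.0

0.0


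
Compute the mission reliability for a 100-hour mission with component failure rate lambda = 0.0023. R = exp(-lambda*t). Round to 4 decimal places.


lambda = 0.0023
mission_time = 100
lambda * t = 0.0023 * 100 = 0.23
R = exp(-0.23)
R = 0.7945

0.7945


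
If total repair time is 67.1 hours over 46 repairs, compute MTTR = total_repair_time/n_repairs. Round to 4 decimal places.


total_repair_time = 67.1
n_repairs = 46
MTTR = 67.1 / 46
MTTR = 1.4587

1.4587


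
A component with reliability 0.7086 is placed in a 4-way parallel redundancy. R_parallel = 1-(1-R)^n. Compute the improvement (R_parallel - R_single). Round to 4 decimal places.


R_single = 0.7086, n = 4
1 - R_single = 0.2914
(1 - R_single)^n = 0.2914^4 = 0.0072
R_parallel = 1 - 0.0072 = 0.9928
Improvement = 0.9928 - 0.7086
Improvement = 0.2842

0.2842


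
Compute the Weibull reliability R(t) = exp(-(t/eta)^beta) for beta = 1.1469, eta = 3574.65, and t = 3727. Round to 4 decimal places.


beta = 1.1469, eta = 3574.65, t = 3727
t/eta = 3727 / 3574.65 = 1.0426
(t/eta)^beta = 1.0426^1.1469 = 1.049
R(t) = exp(-1.049)
R(t) = 0.3503

0.3503


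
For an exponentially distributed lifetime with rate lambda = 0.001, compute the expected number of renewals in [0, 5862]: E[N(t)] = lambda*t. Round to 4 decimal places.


lambda = 0.001
t = 5862
E[N(t)] = lambda * t
E[N(t)] = 0.001 * 5862
E[N(t)] = 5.862

5.862


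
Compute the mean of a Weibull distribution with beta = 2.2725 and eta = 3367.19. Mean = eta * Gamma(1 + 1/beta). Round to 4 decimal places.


beta = 2.2725, eta = 3367.19
1/beta = 0.44
1 + 1/beta = 1.44
Gamma(1.44) = 0.8858
Mean = 3367.19 * 0.8858
Mean = 2982.6712

2982.6712


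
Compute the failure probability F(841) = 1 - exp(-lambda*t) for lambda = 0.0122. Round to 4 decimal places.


lambda = 0.0122, t = 841
lambda * t = 10.2602
exp(-10.2602) = 0.0
F(t) = 1 - 0.0
F(t) = 1.0

1.0


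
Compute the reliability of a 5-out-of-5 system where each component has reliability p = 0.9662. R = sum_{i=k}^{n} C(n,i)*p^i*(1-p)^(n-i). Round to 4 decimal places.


k = 5, n = 5, p = 0.9662
i=5: C(5,5)=1 * 0.9662^5 * 0.0338^0 = 0.842
R = sum of terms = 0.842

0.842


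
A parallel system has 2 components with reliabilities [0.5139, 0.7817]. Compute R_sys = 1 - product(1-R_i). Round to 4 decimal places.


Components: [0.5139, 0.7817]
(1 - 0.5139) = 0.4861, running product = 0.4861
(1 - 0.7817) = 0.2183, running product = 0.1061
Product of (1-R_i) = 0.1061
R_sys = 1 - 0.1061 = 0.8939

0.8939


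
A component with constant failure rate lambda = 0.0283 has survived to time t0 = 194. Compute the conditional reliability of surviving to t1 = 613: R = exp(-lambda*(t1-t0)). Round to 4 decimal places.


lambda = 0.0283
t0 = 194, t1 = 613
t1 - t0 = 419
lambda * (t1-t0) = 0.0283 * 419 = 11.8577
R = exp(-11.8577)
R = 0.0

0.0


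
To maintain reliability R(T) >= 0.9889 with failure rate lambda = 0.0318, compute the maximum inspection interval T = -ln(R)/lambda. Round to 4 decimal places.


R_target = 0.9889
lambda = 0.0318
-ln(0.9889) = 0.0112
T = 0.0112 / 0.0318
T = 0.351

0.351


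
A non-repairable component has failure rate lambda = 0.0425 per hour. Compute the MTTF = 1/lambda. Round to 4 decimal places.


lambda = 0.0425
MTTF = 1 / 0.0425
MTTF = 23.5294

23.5294


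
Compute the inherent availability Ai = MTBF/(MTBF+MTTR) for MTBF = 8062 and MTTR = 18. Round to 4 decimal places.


MTBF = 8062
MTTR = 18
MTBF + MTTR = 8080
Ai = 8062 / 8080
Ai = 0.9978

0.9978


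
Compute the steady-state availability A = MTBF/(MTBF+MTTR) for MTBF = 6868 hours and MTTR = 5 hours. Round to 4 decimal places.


MTBF = 6868
MTTR = 5
MTBF + MTTR = 6873
A = 6868 / 6873
A = 0.9993

0.9993


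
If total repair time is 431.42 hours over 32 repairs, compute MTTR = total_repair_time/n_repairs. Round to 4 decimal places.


total_repair_time = 431.42
n_repairs = 32
MTTR = 431.42 / 32
MTTR = 13.4819

13.4819


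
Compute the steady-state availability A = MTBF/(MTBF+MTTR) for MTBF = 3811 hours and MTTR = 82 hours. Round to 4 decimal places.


MTBF = 3811
MTTR = 82
MTBF + MTTR = 3893
A = 3811 / 3893
A = 0.9789

0.9789


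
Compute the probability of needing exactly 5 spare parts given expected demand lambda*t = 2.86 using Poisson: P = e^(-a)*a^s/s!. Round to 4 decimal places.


a = 2.86, s = 5
e^(-a) = e^(-2.86) = 0.0573
a^s = 2.86^5 = 191.3507
s! = 120
P = 0.0573 * 191.3507 / 120
P = 0.0913

0.0913


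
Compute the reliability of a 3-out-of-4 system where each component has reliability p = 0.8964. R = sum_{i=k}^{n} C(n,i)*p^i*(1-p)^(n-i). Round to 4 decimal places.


k = 3, n = 4, p = 0.8964
i=3: C(4,3)=4 * 0.8964^3 * 0.1036^1 = 0.2985
i=4: C(4,4)=1 * 0.8964^4 * 0.1036^0 = 0.6457
R = sum of terms = 0.9442

0.9442


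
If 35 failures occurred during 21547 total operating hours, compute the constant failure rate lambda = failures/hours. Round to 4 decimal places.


failures = 35
total_hours = 21547
lambda = 35 / 21547
lambda = 0.0016

0.0016


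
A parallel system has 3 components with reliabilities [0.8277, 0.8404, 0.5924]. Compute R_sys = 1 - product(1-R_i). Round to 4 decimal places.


Components: [0.8277, 0.8404, 0.5924]
(1 - 0.8277) = 0.1723, running product = 0.1723
(1 - 0.8404) = 0.1596, running product = 0.0275
(1 - 0.5924) = 0.4076, running product = 0.0112
Product of (1-R_i) = 0.0112
R_sys = 1 - 0.0112 = 0.9888

0.9888


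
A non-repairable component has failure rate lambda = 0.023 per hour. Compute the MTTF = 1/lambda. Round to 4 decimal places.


lambda = 0.023
MTTF = 1 / 0.023
MTTF = 43.4783

43.4783


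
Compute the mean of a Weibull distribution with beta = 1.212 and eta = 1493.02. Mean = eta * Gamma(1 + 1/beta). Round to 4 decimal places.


beta = 1.212, eta = 1493.02
1/beta = 0.8251
1 + 1/beta = 1.8251
Gamma(1.8251) = 0.9383
Mean = 1493.02 * 0.9383
Mean = 1400.8733

1400.8733


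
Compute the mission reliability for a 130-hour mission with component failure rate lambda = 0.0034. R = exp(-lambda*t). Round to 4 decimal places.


lambda = 0.0034
mission_time = 130
lambda * t = 0.0034 * 130 = 0.442
R = exp(-0.442)
R = 0.6427

0.6427


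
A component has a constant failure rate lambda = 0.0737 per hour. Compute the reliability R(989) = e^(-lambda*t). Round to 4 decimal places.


lambda = 0.0737
t = 989
lambda * t = 72.8893
R(t) = e^(-72.8893)
R(t) = 0.0

0.0


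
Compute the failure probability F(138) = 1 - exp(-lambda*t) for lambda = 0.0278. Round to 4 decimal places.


lambda = 0.0278, t = 138
lambda * t = 3.8364
exp(-3.8364) = 0.0216
F(t) = 1 - 0.0216
F(t) = 0.9784

0.9784


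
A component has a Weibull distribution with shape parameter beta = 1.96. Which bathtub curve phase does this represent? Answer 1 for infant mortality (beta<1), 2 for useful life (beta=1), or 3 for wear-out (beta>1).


beta = 1.96
Compare beta to 1:
beta < 1 => infant mortality (phase 1)
beta = 1 => useful life (phase 2)
beta > 1 => wear-out (phase 3)
Since beta = 1.96, this is wear-out (increasing failure rate)
Phase = 3

3


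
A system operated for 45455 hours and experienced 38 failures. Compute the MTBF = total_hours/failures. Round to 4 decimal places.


total_hours = 45455
failures = 38
MTBF = 45455 / 38
MTBF = 1196.1842

1196.1842


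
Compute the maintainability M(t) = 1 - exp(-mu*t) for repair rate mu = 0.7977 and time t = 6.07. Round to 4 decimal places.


mu = 0.7977, t = 6.07
mu * t = 0.7977 * 6.07 = 4.842
exp(-4.842) = 0.0079
M(t) = 1 - 0.0079
M(t) = 0.9921

0.9921


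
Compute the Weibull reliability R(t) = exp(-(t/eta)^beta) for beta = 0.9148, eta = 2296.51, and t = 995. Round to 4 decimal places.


beta = 0.9148, eta = 2296.51, t = 995
t/eta = 995 / 2296.51 = 0.4333
(t/eta)^beta = 0.4333^0.9148 = 0.4653
R(t) = exp(-0.4653)
R(t) = 0.628

0.628


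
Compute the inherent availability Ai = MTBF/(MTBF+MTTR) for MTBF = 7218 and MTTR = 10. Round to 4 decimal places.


MTBF = 7218
MTTR = 10
MTBF + MTTR = 7228
Ai = 7218 / 7228
Ai = 0.9986

0.9986


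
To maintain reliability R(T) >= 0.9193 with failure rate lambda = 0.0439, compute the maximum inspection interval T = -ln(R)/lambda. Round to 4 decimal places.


R_target = 0.9193
lambda = 0.0439
-ln(0.9193) = 0.0841
T = 0.0841 / 0.0439
T = 1.9167

1.9167


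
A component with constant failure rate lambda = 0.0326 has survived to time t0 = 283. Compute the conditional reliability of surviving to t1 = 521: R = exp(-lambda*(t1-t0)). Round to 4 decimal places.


lambda = 0.0326
t0 = 283, t1 = 521
t1 - t0 = 238
lambda * (t1-t0) = 0.0326 * 238 = 7.7588
R = exp(-7.7588)
R = 0.0004

0.0004


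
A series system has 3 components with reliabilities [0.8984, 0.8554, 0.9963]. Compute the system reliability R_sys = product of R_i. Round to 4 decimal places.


Components: [0.8984, 0.8554, 0.9963]
After component 1 (R=0.8984): product = 0.8984
After component 2 (R=0.8554): product = 0.7685
After component 3 (R=0.9963): product = 0.7656
R_sys = 0.7656

0.7656


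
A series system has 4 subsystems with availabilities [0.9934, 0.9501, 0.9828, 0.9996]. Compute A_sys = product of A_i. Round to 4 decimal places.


Subsystems: [0.9934, 0.9501, 0.9828, 0.9996]
After subsystem 1 (A=0.9934): product = 0.9934
After subsystem 2 (A=0.9501): product = 0.9438
After subsystem 3 (A=0.9828): product = 0.9276
After subsystem 4 (A=0.9996): product = 0.9272
A_sys = 0.9272

0.9272
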